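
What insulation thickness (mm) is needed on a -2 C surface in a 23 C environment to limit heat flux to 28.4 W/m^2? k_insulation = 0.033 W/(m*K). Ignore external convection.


dT = 23 - (-2) = 25 K
thickness = k * dT / q_max * 1000
thickness = 0.033 * 25 / 28.4 * 1000
thickness = 29.0 mm

29.0


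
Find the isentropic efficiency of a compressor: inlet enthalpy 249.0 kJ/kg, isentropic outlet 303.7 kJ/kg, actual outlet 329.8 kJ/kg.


dh_ideal = 303.7 - 249.0 = 54.7 kJ/kg
dh_actual = 329.8 - 249.0 = 80.8 kJ/kg
eta_s = dh_ideal / dh_actual = 54.7 / 80.8
eta_s = 0.677

0.677


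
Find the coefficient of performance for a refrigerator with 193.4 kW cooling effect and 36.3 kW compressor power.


COP = Q_evap / W
COP = 193.4 / 36.3
COP = 5.328

5.328


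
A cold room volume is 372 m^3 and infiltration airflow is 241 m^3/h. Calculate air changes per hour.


ACH = flow / volume
ACH = 241 / 372
ACH = 0.648

0.648


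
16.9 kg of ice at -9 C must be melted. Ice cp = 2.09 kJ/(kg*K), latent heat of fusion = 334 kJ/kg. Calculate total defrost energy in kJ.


Sensible heat = cp * dT = 2.09 * 9 = 18.81 kJ/kg
Total per kg = 18.81 + 334 = 352.81 kJ/kg
Q = m * total = 16.9 * 352.81
Q = 5962.5 kJ

5962.5


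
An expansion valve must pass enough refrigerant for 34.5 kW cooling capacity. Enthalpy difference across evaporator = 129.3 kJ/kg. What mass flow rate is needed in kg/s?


m_dot = Q / dh
m_dot = 34.5 / 129.3
m_dot = 0.2668 kg/s

0.2668


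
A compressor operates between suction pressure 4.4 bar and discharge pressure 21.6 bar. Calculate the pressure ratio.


PR = P_high / P_low
PR = 21.6 / 4.4
PR = 4.909

4.909


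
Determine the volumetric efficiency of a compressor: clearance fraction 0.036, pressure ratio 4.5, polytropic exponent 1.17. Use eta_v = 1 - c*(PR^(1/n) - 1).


PR^(1/n) = 4.5^(1/1.17) = 3.61660679
eta_v = 1 - 0.036 * (3.61660679 - 1)
eta_v = 0.9058

0.9058


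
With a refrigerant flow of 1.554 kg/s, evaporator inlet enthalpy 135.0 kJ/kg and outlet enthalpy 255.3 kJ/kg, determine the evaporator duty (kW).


dh = 255.3 - 135.0 = 120.3 kJ/kg
Q_evap = m_dot * dh = 1.554 * 120.3
Q_evap = 186.95 kW

186.95


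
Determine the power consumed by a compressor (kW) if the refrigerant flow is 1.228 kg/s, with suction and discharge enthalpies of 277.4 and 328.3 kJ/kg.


dh = 328.3 - 277.4 = 50.9 kJ/kg
W = m_dot * dh = 1.228 * 50.9 = 62.51 kW

62.51


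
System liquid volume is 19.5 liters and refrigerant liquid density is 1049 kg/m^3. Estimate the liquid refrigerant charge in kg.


Charge = V * rho / 1000
Charge = 19.5 * 1049 / 1000
Charge = 20.46 kg

20.46


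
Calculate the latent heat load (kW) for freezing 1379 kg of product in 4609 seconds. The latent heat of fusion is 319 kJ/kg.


Q_lat = m * h_fg / t
Q_lat = 1379 * 319 / 4609
Q_lat = 95.44 kW

95.44


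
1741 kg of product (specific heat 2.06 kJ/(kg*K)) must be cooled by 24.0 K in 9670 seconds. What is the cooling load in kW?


Q = m * cp * dT / t
Q = 1741 * 2.06 * 24.0 / 9670
Q = 8.901 kW

8.901


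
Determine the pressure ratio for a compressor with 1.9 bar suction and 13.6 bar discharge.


PR = P_high / P_low
PR = 13.6 / 1.9
PR = 7.158

7.158


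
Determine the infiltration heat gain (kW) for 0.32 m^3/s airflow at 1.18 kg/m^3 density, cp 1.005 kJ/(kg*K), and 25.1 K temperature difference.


Q = V_dot * rho * cp * dT
Q = 0.32 * 1.18 * 1.005 * 25.1
Q = 9.525 kW

9.525


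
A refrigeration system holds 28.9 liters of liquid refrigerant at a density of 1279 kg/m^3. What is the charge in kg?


Charge = V * rho / 1000
Charge = 28.9 * 1279 / 1000
Charge = 36.96 kg

36.96


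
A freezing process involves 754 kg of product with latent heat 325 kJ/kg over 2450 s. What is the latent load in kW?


Q_lat = m * h_fg / t
Q_lat = 754 * 325 / 2450
Q_lat = 100.02 kW

100.02


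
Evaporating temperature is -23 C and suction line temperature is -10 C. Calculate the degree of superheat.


Superheat = T_suction - T_evap
Superheat = -10 - (-23)
Superheat = 13 K

13


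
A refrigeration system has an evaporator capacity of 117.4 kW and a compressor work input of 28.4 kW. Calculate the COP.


COP = Q_evap / W
COP = 117.4 / 28.4
COP = 4.134

4.134


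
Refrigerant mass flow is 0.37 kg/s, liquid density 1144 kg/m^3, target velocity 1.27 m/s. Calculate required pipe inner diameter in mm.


A = m_dot / (rho * v) = 0.37 / (1144 * 1.27) = 0.0002546665932 m^2
d = sqrt(4*A/pi) * 1000
d = 18.0 mm

18.0


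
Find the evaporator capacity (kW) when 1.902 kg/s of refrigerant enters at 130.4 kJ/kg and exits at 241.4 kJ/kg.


dh = 241.4 - 130.4 = 111.0 kJ/kg
Q_evap = m_dot * dh = 1.902 * 111.0
Q_evap = 211.12 kW

211.12


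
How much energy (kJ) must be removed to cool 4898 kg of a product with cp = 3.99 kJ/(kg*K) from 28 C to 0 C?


dT = 28 - (0) = 28 K
Q = m * cp * dT = 4898 * 3.99 * 28
Q = 547205 kJ

547205


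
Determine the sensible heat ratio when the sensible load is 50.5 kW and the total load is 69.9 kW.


SHR = Q_sensible / Q_total
SHR = 50.5 / 69.9
SHR = 0.722

0.722


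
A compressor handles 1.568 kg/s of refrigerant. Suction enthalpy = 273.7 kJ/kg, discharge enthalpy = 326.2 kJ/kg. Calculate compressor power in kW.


dh = 326.2 - 273.7 = 52.5 kJ/kg
W = m_dot * dh = 1.568 * 52.5 = 82.32 kW

82.32


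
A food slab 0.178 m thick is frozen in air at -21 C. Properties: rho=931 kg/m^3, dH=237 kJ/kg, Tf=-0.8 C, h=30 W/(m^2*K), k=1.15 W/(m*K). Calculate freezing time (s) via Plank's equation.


dT = -0.8 - (-21) = 20.2 K
term1 = a/(2h) = 0.178/(2*30) = 0.002966666667
term2 = a^2/(8k) = 0.178^2/(8*1.15) = 0.003443913043
t = rho*dH*1000/dT * (term1 + term2)
t = 931*237*1000/20.2 * (0.002966666667 + 0.003443913043)
t = 70024 s

70024


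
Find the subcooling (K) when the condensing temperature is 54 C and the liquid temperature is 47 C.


Subcooling = T_cond - T_liquid
Subcooling = 54 - 47
Subcooling = 7 K

7


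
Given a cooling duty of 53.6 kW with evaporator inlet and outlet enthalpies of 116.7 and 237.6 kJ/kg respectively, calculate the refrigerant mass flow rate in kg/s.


dh = 237.6 - 116.7 = 120.9 kJ/kg
m_dot = Q / dh = 53.6 / 120.9 = 0.4433 kg/s

0.4433


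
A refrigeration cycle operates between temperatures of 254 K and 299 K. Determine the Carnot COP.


dT = 299 - 254 = 45 K
COP_carnot = T_cold / dT = 254 / 45
COP_carnot = 5.644

5.644


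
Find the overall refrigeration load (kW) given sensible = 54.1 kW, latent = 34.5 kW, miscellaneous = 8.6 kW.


Q_total = Q_s + Q_l + Q_misc
Q_total = 54.1 + 34.5 + 8.6
Q_total = 97.2 kW

97.2


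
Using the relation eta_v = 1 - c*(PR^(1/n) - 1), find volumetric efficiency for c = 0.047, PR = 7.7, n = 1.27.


PR^(1/n) = 7.7^(1/1.27) = 4.98912279
eta_v = 1 - 0.047 * (4.98912279 - 1)
eta_v = 0.8125

0.8125


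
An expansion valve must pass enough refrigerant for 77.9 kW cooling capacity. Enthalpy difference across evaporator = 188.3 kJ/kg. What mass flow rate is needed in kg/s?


m_dot = Q / dh
m_dot = 77.9 / 188.3
m_dot = 0.4137 kg/s

0.4137


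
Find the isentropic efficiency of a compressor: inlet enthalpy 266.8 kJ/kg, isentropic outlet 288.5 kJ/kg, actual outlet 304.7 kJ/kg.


dh_ideal = 288.5 - 266.8 = 21.7 kJ/kg
dh_actual = 304.7 - 266.8 = 37.9 kJ/kg
eta_s = dh_ideal / dh_actual = 21.7 / 37.9
eta_s = 0.5726

0.5726


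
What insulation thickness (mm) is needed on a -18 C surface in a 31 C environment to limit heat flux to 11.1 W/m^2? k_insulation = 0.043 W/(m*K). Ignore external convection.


dT = 31 - (-18) = 49 K
thickness = k * dT / q_max * 1000
thickness = 0.043 * 49 / 11.1 * 1000
thickness = 189.8 mm

189.8


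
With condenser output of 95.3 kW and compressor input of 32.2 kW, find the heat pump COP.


COP_hp = Q_cond / W
COP_hp = 95.3 / 32.2
COP_hp = 2.96

2.96


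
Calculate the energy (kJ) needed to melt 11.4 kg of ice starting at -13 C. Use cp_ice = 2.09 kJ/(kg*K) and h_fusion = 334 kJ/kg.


Sensible heat = cp * dT = 2.09 * 13 = 27.17 kJ/kg
Total per kg = 27.17 + 334 = 361.17 kJ/kg
Q = m * total = 11.4 * 361.17
Q = 4117.3 kJ

4117.3


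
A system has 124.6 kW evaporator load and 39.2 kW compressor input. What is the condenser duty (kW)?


Q_cond = Q_evap + W
Q_cond = 124.6 + 39.2
Q_cond = 163.8 kW

163.8


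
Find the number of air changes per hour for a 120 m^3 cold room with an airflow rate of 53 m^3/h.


ACH = flow / volume
ACH = 53 / 120
ACH = 0.442

0.442


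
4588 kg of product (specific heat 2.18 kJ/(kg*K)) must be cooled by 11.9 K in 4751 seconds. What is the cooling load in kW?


Q = m * cp * dT / t
Q = 4588 * 2.18 * 11.9 / 4751
Q = 25.052 kW

25.052


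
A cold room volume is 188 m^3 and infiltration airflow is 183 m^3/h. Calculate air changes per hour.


ACH = flow / volume
ACH = 183 / 188
ACH = 0.973

0.973


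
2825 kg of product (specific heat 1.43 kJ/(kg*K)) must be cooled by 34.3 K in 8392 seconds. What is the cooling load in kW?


Q = m * cp * dT / t
Q = 2825 * 1.43 * 34.3 / 8392
Q = 16.511 kW

16.511


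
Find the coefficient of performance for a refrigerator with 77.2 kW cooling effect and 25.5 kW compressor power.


COP = Q_evap / W
COP = 77.2 / 25.5
COP = 3.027

3.027


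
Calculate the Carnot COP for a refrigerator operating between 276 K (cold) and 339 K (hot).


dT = 339 - 276 = 63 K
COP_carnot = T_cold / dT = 276 / 63
COP_carnot = 4.381

4.381


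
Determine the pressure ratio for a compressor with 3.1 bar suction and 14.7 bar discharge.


PR = P_high / P_low
PR = 14.7 / 3.1
PR = 4.742

4.742


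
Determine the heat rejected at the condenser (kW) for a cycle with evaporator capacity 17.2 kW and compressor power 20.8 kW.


Q_cond = Q_evap + W
Q_cond = 17.2 + 20.8
Q_cond = 38.0 kW

38.0


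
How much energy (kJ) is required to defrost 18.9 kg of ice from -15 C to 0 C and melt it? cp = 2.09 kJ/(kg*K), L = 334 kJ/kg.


Sensible heat = cp * dT = 2.09 * 15 = 31.35 kJ/kg
Total per kg = 31.35 + 334 = 365.35 kJ/kg
Q = m * total = 18.9 * 365.35
Q = 6905.1 kJ

6905.1


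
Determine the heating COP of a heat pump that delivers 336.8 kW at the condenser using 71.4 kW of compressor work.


COP_hp = Q_cond / W
COP_hp = 336.8 / 71.4
COP_hp = 4.717

4.717


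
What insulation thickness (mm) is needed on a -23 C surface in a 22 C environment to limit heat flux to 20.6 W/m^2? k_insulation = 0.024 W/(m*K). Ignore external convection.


dT = 22 - (-23) = 45 K
thickness = k * dT / q_max * 1000
thickness = 0.024 * 45 / 20.6 * 1000
thickness = 52.4 mm

52.4


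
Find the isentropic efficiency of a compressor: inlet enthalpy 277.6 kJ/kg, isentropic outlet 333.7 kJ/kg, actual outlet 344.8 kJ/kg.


dh_ideal = 333.7 - 277.6 = 56.1 kJ/kg
dh_actual = 344.8 - 277.6 = 67.2 kJ/kg
eta_s = dh_ideal / dh_actual = 56.1 / 67.2
eta_s = 0.8348

0.8348


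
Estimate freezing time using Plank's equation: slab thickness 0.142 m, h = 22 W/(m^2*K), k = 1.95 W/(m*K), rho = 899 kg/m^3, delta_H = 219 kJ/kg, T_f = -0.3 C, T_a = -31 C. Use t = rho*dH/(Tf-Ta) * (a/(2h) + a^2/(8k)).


dT = -0.3 - (-31) = 30.7 K
term1 = a/(2h) = 0.142/(2*22) = 0.003227272727
term2 = a^2/(8k) = 0.142^2/(8*1.95) = 0.001292564103
t = rho*dH*1000/dT * (term1 + term2)
t = 899*219*1000/30.7 * (0.003227272727 + 0.001292564103)
t = 28986 s

28986


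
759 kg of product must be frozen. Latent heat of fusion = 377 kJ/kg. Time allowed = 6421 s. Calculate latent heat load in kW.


Q_lat = m * h_fg / t
Q_lat = 759 * 377 / 6421
Q_lat = 44.56 kW

44.56


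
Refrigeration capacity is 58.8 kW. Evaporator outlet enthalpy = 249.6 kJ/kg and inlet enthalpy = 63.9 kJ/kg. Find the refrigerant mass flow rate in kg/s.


dh = 249.6 - 63.9 = 185.7 kJ/kg
m_dot = Q / dh = 58.8 / 185.7 = 0.3166 kg/s

0.3166


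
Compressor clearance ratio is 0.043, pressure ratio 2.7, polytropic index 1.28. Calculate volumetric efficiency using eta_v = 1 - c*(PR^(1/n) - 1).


PR^(1/n) = 2.7^(1/1.28) = 2.17271589
eta_v = 1 - 0.043 * (2.17271589 - 1)
eta_v = 0.9496

0.9496


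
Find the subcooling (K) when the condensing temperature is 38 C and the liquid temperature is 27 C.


Subcooling = T_cond - T_liquid
Subcooling = 38 - 27
Subcooling = 11 K

11


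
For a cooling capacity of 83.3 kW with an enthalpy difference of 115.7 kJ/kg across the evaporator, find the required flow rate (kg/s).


m_dot = Q / dh
m_dot = 83.3 / 115.7
m_dot = 0.72 kg/s

0.72


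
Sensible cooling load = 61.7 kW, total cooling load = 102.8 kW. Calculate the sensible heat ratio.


SHR = Q_sensible / Q_total
SHR = 61.7 / 102.8
SHR = 0.6

0.6


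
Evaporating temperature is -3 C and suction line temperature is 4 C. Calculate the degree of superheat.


Superheat = T_suction - T_evap
Superheat = 4 - (-3)
Superheat = 7 K

7


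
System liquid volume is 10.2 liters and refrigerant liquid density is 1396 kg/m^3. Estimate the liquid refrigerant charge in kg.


Charge = V * rho / 1000
Charge = 10.2 * 1396 / 1000
Charge = 14.24 kg

14.24


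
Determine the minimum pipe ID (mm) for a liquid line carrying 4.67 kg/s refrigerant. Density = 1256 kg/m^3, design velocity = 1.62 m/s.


A = m_dot / (rho * v) = 4.67 / (1256 * 1.62) = 0.00229515609 m^2
d = sqrt(4*A/pi) * 1000
d = 54.1 mm

54.1


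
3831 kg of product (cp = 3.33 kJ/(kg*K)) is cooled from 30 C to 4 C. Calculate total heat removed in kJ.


dT = 30 - (4) = 26 K
Q = m * cp * dT = 3831 * 3.33 * 26
Q = 331688 kJ

331688


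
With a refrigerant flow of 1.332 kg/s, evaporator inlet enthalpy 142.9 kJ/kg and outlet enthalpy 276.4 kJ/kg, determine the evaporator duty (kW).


dh = 276.4 - 142.9 = 133.5 kJ/kg
Q_evap = m_dot * dh = 1.332 * 133.5
Q_evap = 177.82 kW

177.82


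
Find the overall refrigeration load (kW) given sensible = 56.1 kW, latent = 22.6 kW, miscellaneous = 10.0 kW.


Q_total = Q_s + Q_l + Q_misc
Q_total = 56.1 + 22.6 + 10.0
Q_total = 88.7 kW

88.7


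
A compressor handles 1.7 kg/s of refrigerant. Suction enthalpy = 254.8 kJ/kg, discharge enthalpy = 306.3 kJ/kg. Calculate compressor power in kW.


dh = 306.3 - 254.8 = 51.5 kJ/kg
W = m_dot * dh = 1.7 * 51.5 = 87.55 kW

87.55


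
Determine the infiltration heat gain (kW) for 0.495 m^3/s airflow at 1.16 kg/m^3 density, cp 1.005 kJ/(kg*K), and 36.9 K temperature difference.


Q = V_dot * rho * cp * dT
Q = 0.495 * 1.16 * 1.005 * 36.9
Q = 21.294 kW

21.294


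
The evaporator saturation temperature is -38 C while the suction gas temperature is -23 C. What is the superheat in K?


Superheat = T_suction - T_evap
Superheat = -23 - (-38)
Superheat = 15 K

15


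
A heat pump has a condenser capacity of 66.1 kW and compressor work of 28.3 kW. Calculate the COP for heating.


COP_hp = Q_cond / W
COP_hp = 66.1 / 28.3
COP_hp = 2.336

2.336


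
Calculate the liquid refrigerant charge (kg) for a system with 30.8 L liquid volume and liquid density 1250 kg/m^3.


Charge = V * rho / 1000
Charge = 30.8 * 1250 / 1000
Charge = 38.5 kg

38.5


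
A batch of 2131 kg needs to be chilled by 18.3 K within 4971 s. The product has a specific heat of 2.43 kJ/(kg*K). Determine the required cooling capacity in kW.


Q = m * cp * dT / t
Q = 2131 * 2.43 * 18.3 / 4971
Q = 19.063 kW

19.063


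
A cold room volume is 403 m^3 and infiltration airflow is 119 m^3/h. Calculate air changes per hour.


ACH = flow / volume
ACH = 119 / 403
ACH = 0.295

0.295


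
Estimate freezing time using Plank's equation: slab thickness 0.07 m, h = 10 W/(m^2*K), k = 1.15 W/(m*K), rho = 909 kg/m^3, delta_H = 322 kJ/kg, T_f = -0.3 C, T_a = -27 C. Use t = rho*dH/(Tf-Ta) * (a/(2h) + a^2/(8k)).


dT = -0.3 - (-27) = 26.7 K
term1 = a/(2h) = 0.07/(2*10) = 0.0035
term2 = a^2/(8k) = 0.07^2/(8*1.15) = 0.0005326086957
t = rho*dH*1000/dT * (term1 + term2)
t = 909*322*1000/26.7 * (0.0035 + 0.0005326086957)
t = 44207 s

44207


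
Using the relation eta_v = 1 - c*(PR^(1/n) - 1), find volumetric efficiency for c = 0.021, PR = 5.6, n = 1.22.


PR^(1/n) = 5.6^(1/1.22) = 4.10458142
eta_v = 1 - 0.021 * (4.10458142 - 1)
eta_v = 0.9348

0.9348


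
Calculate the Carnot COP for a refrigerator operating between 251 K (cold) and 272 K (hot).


dT = 272 - 251 = 21 K
COP_carnot = T_cold / dT = 251 / 21
COP_carnot = 11.952

11.952


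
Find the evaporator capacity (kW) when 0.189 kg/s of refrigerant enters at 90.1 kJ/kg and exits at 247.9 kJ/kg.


dh = 247.9 - 90.1 = 157.8 kJ/kg
Q_evap = m_dot * dh = 0.189 * 157.8
Q_evap = 29.82 kW

29.82


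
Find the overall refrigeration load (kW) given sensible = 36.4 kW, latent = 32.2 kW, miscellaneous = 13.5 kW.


Q_total = Q_s + Q_l + Q_misc
Q_total = 36.4 + 32.2 + 13.5
Q_total = 82.1 kW

82.1


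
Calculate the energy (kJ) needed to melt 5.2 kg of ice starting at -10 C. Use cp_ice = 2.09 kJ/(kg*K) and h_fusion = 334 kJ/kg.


Sensible heat = cp * dT = 2.09 * 10 = 20.9 kJ/kg
Total per kg = 20.9 + 334 = 354.9 kJ/kg
Q = m * total = 5.2 * 354.9
Q = 1845.5 kJ

1845.5


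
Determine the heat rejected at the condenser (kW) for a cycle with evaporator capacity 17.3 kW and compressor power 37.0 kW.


Q_cond = Q_evap + W
Q_cond = 17.3 + 37.0
Q_cond = 54.3 kW

54.3


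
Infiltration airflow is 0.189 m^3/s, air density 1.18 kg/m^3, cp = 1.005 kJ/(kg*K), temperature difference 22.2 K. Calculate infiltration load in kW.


Q = V_dot * rho * cp * dT
Q = 0.189 * 1.18 * 1.005 * 22.2
Q = 4.976 kW

4.976


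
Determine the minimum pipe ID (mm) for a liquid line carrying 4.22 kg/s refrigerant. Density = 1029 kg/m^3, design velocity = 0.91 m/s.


A = m_dot / (rho * v) = 4.22 / (1029 * 0.91) = 0.00450666923 m^2
d = sqrt(4*A/pi) * 1000
d = 75.8 mm

75.8


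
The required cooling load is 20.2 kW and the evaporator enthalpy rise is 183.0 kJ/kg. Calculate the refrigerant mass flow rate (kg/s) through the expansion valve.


m_dot = Q / dh
m_dot = 20.2 / 183.0
m_dot = 0.1104 kg/s

0.1104


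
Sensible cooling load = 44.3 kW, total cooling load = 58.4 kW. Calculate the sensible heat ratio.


SHR = Q_sensible / Q_total
SHR = 44.3 / 58.4
SHR = 0.759

0.759


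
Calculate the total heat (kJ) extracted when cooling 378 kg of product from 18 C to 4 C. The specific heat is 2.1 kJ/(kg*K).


dT = 18 - (4) = 14 K
Q = m * cp * dT = 378 * 2.1 * 14
Q = 11113 kJ

11113


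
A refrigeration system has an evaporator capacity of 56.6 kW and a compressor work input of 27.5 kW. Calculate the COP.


COP = Q_evap / W
COP = 56.6 / 27.5
COP = 2.058

2.058


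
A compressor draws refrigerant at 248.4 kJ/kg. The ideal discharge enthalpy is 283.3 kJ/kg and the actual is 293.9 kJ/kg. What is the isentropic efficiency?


dh_ideal = 283.3 - 248.4 = 34.9 kJ/kg
dh_actual = 293.9 - 248.4 = 45.5 kJ/kg
eta_s = dh_ideal / dh_actual = 34.9 / 45.5
eta_s = 0.767

0.767


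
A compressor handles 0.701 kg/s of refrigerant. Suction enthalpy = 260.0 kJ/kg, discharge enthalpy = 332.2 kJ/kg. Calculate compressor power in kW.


dh = 332.2 - 260.0 = 72.2 kJ/kg
W = m_dot * dh = 0.701 * 72.2 = 50.61 kW

50.61


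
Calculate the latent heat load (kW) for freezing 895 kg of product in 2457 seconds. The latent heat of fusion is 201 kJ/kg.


Q_lat = m * h_fg / t
Q_lat = 895 * 201 / 2457
Q_lat = 73.22 kW

73.22


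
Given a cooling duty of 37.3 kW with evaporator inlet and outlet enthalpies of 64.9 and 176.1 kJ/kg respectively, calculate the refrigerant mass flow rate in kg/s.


dh = 176.1 - 64.9 = 111.2 kJ/kg
m_dot = Q / dh = 37.3 / 111.2 = 0.3354 kg/s

0.3354


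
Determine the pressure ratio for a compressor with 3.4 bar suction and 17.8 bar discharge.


PR = P_high / P_low
PR = 17.8 / 3.4
PR = 5.235

5.235


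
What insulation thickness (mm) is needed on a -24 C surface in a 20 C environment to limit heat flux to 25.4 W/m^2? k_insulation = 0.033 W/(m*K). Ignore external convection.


dT = 20 - (-24) = 44 K
thickness = k * dT / q_max * 1000
thickness = 0.033 * 44 / 25.4 * 1000
thickness = 57.2 mm

57.2


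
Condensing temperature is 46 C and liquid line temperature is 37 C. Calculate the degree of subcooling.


Subcooling = T_cond - T_liquid
Subcooling = 46 - 37
Subcooling = 9 K

9


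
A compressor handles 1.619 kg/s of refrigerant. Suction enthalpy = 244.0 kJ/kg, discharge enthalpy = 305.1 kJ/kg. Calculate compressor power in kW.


dh = 305.1 - 244.0 = 61.1 kJ/kg
W = m_dot * dh = 1.619 * 61.1 = 98.92 kW

98.92


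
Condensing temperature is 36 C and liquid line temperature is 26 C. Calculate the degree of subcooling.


Subcooling = T_cond - T_liquid
Subcooling = 36 - 26
Subcooling = 10 K

10


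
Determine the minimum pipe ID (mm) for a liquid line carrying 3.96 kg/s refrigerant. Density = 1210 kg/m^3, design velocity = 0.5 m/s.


A = m_dot / (rho * v) = 3.96 / (1210 * 0.5) = 0.006545454545 m^2
d = sqrt(4*A/pi) * 1000
d = 91.3 mm

91.3


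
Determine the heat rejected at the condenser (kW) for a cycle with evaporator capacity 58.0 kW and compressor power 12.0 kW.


Q_cond = Q_evap + W
Q_cond = 58.0 + 12.0
Q_cond = 70.0 kW

70.0


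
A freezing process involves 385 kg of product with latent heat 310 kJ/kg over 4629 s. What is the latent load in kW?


Q_lat = m * h_fg / t
Q_lat = 385 * 310 / 4629
Q_lat = 25.78 kW

25.78


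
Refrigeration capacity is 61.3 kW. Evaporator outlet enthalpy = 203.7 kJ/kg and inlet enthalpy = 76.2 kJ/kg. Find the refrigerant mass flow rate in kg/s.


dh = 203.7 - 76.2 = 127.5 kJ/kg
m_dot = Q / dh = 61.3 / 127.5 = 0.4808 kg/s

0.4808


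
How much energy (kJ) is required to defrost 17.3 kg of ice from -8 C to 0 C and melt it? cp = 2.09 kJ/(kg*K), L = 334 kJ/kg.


Sensible heat = cp * dT = 2.09 * 8 = 16.72 kJ/kg
Total per kg = 16.72 + 334 = 350.72 kJ/kg
Q = m * total = 17.3 * 350.72
Q = 6067.5 kJ

6067.5


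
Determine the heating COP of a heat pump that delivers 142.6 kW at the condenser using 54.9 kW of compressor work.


COP_hp = Q_cond / W
COP_hp = 142.6 / 54.9
COP_hp = 2.597

2.597


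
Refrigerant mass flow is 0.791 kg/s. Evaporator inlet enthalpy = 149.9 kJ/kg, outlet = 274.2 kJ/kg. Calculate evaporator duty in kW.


dh = 274.2 - 149.9 = 124.3 kJ/kg
Q_evap = m_dot * dh = 0.791 * 124.3
Q_evap = 98.32 kW

98.32


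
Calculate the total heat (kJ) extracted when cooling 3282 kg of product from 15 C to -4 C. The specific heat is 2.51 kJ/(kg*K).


dT = 15 - (-4) = 19 K
Q = m * cp * dT = 3282 * 2.51 * 19
Q = 156519 kJ

156519


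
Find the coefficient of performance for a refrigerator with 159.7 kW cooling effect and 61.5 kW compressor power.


COP = Q_evap / W
COP = 159.7 / 61.5
COP = 2.597

2.597


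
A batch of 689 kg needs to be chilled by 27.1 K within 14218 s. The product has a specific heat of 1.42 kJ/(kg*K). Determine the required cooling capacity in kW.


Q = m * cp * dT / t
Q = 689 * 1.42 * 27.1 / 14218
Q = 1.865 kW

1.865


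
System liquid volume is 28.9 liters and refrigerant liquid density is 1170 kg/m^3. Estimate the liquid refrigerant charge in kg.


Charge = V * rho / 1000
Charge = 28.9 * 1170 / 1000
Charge = 33.81 kg

33.81


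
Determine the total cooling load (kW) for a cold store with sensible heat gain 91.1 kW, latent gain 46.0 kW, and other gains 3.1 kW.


Q_total = Q_s + Q_l + Q_misc
Q_total = 91.1 + 46.0 + 3.1
Q_total = 140.2 kW

140.2


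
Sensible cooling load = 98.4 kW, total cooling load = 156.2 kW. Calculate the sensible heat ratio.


SHR = Q_sensible / Q_total
SHR = 98.4 / 156.2
SHR = 0.63

0.63


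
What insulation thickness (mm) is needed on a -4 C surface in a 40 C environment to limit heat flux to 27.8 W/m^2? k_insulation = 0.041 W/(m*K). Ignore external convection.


dT = 40 - (-4) = 44 K
thickness = k * dT / q_max * 1000
thickness = 0.041 * 44 / 27.8 * 1000
thickness = 64.9 mm

64.9


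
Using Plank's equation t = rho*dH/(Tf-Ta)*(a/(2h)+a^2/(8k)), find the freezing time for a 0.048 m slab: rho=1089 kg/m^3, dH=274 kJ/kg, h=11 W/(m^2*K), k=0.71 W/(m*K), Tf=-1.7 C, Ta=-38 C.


dT = -1.7 - (-38) = 36.3 K
term1 = a/(2h) = 0.048/(2*11) = 0.002181818182
term2 = a^2/(8k) = 0.048^2/(8*0.71) = 0.0004056338028
t = rho*dH*1000/dT * (term1 + term2)
t = 1089*274*1000/36.3 * (0.002181818182 + 0.0004056338028)
t = 21269 s

21269


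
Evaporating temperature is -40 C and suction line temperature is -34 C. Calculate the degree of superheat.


Superheat = T_suction - T_evap
Superheat = -34 - (-40)
Superheat = 6 K

6


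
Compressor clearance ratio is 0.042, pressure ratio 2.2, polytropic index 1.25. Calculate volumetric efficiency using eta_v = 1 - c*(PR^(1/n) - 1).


PR^(1/n) = 2.2^(1/1.25) = 1.87904917
eta_v = 1 - 0.042 * (1.87904917 - 1)
eta_v = 0.9631

0.9631


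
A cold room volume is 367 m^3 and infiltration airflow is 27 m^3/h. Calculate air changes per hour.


ACH = flow / volume
ACH = 27 / 367
ACH = 0.074

0.074


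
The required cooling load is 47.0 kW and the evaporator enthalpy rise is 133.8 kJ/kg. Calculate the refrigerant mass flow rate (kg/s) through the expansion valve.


m_dot = Q / dh
m_dot = 47.0 / 133.8
m_dot = 0.3513 kg/s

0.3513


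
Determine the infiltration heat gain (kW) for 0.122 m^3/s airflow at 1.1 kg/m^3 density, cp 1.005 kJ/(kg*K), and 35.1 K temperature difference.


Q = V_dot * rho * cp * dT
Q = 0.122 * 1.1 * 1.005 * 35.1
Q = 4.734 kW

4.734


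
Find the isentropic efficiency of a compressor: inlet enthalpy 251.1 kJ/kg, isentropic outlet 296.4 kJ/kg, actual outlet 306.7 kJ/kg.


dh_ideal = 296.4 - 251.1 = 45.3 kJ/kg
dh_actual = 306.7 - 251.1 = 55.6 kJ/kg
eta_s = dh_ideal / dh_actual = 45.3 / 55.6
eta_s = 0.8147

0.8147


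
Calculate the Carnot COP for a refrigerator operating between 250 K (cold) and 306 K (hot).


dT = 306 - 250 = 56 K
COP_carnot = T_cold / dT = 250 / 56
COP_carnot = 4.464

4.464


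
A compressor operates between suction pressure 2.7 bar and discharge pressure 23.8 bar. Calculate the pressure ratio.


PR = P_high / P_low
PR = 23.8 / 2.7
PR = 8.815

8.815


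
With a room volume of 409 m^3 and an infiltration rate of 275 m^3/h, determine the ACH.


ACH = flow / volume
ACH = 275 / 409
ACH = 0.672

0.672


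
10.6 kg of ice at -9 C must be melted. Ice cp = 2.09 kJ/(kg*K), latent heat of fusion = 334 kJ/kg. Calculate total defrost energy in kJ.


Sensible heat = cp * dT = 2.09 * 9 = 18.81 kJ/kg
Total per kg = 18.81 + 334 = 352.81 kJ/kg
Q = m * total = 10.6 * 352.81
Q = 3739.8 kJ

3739.8


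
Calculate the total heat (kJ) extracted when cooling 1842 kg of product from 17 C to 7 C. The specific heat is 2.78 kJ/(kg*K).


dT = 17 - (7) = 10 K
Q = m * cp * dT = 1842 * 2.78 * 10
Q = 51208 kJ

51208


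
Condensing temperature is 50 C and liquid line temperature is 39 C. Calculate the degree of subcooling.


Subcooling = T_cond - T_liquid
Subcooling = 50 - 39
Subcooling = 11 K

11


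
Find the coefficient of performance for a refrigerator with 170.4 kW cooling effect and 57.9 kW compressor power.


COP = Q_evap / W
COP = 170.4 / 57.9
COP = 2.943

2.943


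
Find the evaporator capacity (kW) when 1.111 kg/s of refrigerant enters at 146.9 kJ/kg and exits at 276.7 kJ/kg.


dh = 276.7 - 146.9 = 129.8 kJ/kg
Q_evap = m_dot * dh = 1.111 * 129.8
Q_evap = 144.21 kW

144.21


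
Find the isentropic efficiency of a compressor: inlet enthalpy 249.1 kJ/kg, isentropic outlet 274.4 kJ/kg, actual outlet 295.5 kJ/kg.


dh_ideal = 274.4 - 249.1 = 25.3 kJ/kg
dh_actual = 295.5 - 249.1 = 46.4 kJ/kg
eta_s = dh_ideal / dh_actual = 25.3 / 46.4
eta_s = 0.5453

0.5453


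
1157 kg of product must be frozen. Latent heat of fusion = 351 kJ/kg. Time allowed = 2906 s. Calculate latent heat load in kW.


Q_lat = m * h_fg / t
Q_lat = 1157 * 351 / 2906
Q_lat = 139.75 kW

139.75


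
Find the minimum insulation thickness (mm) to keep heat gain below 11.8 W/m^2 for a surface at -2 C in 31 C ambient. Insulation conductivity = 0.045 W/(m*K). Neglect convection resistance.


dT = 31 - (-2) = 33 K
thickness = k * dT / q_max * 1000
thickness = 0.045 * 33 / 11.8 * 1000
thickness = 125.8 mm

125.8


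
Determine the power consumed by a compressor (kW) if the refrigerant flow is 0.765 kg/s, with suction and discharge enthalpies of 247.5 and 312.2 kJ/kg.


dh = 312.2 - 247.5 = 64.7 kJ/kg
W = m_dot * dh = 0.765 * 64.7 = 49.5 kW

49.5


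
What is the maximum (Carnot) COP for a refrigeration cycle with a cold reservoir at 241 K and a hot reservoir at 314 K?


dT = 314 - 241 = 73 K
COP_carnot = T_cold / dT = 241 / 73
COP_carnot = 3.301

3.301


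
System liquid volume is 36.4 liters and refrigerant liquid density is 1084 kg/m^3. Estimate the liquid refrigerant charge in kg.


Charge = V * rho / 1000
Charge = 36.4 * 1084 / 1000
Charge = 39.46 kg

39.46


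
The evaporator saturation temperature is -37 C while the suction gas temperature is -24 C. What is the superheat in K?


Superheat = T_suction - T_evap
Superheat = -24 - (-37)
Superheat = 13 K

13


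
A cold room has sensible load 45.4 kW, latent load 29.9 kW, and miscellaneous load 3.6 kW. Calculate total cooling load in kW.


Q_total = Q_s + Q_l + Q_misc
Q_total = 45.4 + 29.9 + 3.6
Q_total = 78.9 kW

78.9


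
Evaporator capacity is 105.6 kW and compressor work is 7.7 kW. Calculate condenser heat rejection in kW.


Q_cond = Q_evap + W
Q_cond = 105.6 + 7.7
Q_cond = 113.3 kW

113.3


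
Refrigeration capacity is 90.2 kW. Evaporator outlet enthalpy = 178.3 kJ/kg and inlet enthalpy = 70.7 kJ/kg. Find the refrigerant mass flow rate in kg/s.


dh = 178.3 - 70.7 = 107.6 kJ/kg
m_dot = Q / dh = 90.2 / 107.6 = 0.8383 kg/s

0.8383


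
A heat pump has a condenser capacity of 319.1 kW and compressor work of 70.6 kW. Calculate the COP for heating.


COP_hp = Q_cond / W
COP_hp = 319.1 / 70.6
COP_hp = 4.52

4.52


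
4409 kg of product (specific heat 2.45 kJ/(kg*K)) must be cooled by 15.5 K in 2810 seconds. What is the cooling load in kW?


Q = m * cp * dT / t
Q = 4409 * 2.45 * 15.5 / 2810
Q = 59.584 kW

59.584


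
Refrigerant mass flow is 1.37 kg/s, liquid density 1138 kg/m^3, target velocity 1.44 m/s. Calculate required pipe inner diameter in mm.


A = m_dot / (rho * v) = 1.37 / (1138 * 1.44) = 0.0008360183558 m^2
d = sqrt(4*A/pi) * 1000
d = 32.6 mm

32.6


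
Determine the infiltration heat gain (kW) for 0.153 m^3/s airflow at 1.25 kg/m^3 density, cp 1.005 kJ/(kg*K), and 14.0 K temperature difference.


Q = V_dot * rho * cp * dT
Q = 0.153 * 1.25 * 1.005 * 14.0
Q = 2.691 kW

2.691


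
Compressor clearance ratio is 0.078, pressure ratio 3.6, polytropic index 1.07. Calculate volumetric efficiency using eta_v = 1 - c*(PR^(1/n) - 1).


PR^(1/n) = 3.6^(1/1.07) = 3.31061653
eta_v = 1 - 0.078 * (3.31061653 - 1)
eta_v = 0.8198

0.8198


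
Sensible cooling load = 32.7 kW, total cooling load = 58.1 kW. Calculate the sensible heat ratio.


SHR = Q_sensible / Q_total
SHR = 32.7 / 58.1
SHR = 0.563

0.563


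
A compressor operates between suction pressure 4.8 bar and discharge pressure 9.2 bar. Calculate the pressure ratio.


PR = P_high / P_low
PR = 9.2 / 4.8
PR = 1.917

1.917


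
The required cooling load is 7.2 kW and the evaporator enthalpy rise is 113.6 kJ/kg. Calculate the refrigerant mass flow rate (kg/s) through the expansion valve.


m_dot = Q / dh
m_dot = 7.2 / 113.6
m_dot = 0.0634 kg/s

0.0634


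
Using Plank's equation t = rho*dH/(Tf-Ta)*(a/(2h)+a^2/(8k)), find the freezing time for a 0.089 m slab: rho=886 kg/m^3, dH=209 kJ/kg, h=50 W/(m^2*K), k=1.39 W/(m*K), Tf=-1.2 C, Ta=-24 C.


dT = -1.2 - (-24) = 22.8 K
term1 = a/(2h) = 0.089/(2*50) = 0.00089
term2 = a^2/(8k) = 0.089^2/(8*1.39) = 0.0007123201439
t = rho*dH*1000/dT * (term1 + term2)
t = 886*209*1000/22.8 * (0.00089 + 0.0007123201439)
t = 13014 s

13014


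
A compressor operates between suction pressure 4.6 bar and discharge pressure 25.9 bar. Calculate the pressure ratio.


PR = P_high / P_low
PR = 25.9 / 4.6
PR = 5.63

5.63


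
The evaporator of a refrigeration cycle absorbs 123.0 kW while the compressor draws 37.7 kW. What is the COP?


COP = Q_evap / W
COP = 123.0 / 37.7
COP = 3.263

3.263


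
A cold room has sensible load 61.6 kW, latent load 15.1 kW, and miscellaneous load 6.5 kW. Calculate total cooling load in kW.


Q_total = Q_s + Q_l + Q_misc
Q_total = 61.6 + 15.1 + 6.5
Q_total = 83.2 kW

83.2


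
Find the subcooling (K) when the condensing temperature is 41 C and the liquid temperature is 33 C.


Subcooling = T_cond - T_liquid
Subcooling = 41 - 33
Subcooling = 8 K

8


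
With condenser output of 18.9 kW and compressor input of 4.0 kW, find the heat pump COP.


COP_hp = Q_cond / W
COP_hp = 18.9 / 4.0
COP_hp = 4.725

4.725


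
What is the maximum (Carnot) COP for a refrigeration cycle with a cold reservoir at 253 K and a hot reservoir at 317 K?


dT = 317 - 253 = 64 K
COP_carnot = T_cold / dT = 253 / 64
COP_carnot = 3.953

3.953


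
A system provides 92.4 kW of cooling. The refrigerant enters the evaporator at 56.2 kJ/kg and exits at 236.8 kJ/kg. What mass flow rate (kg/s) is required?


dh = 236.8 - 56.2 = 180.6 kJ/kg
m_dot = Q / dh = 92.4 / 180.6 = 0.5116 kg/s

0.5116


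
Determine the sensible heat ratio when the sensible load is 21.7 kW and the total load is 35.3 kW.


SHR = Q_sensible / Q_total
SHR = 21.7 / 35.3
SHR = 0.615

0.615


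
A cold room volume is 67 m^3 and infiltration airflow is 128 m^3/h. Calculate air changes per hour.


ACH = flow / volume
ACH = 128 / 67
ACH = 1.91

1.91


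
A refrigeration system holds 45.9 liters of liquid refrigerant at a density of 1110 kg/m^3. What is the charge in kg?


Charge = V * rho / 1000
Charge = 45.9 * 1110 / 1000
Charge = 50.95 kg

50.95


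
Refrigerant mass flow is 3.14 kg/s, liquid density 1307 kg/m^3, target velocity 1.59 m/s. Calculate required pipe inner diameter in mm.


A = m_dot / (rho * v) = 3.14 / (1307 * 1.59) = 0.001510973808 m^2
d = sqrt(4*A/pi) * 1000
d = 43.9 mm

43.9


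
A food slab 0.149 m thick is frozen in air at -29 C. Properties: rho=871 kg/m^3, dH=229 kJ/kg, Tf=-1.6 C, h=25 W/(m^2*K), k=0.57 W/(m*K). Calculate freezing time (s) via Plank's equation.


dT = -1.6 - (-29) = 27.4 K
term1 = a/(2h) = 0.149/(2*25) = 0.00298
term2 = a^2/(8k) = 0.149^2/(8*0.57) = 0.004868640351
t = rho*dH*1000/dT * (term1 + term2)
t = 871*229*1000/27.4 * (0.00298 + 0.004868640351)
t = 57134 s

57134


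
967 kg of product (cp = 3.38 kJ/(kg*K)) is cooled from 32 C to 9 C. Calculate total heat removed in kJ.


dT = 32 - (9) = 23 K
Q = m * cp * dT = 967 * 3.38 * 23
Q = 75175 kJ

75175


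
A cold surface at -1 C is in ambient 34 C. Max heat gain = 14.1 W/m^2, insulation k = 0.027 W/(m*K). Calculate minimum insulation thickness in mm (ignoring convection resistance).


dT = 34 - (-1) = 35 K
thickness = k * dT / q_max * 1000
thickness = 0.027 * 35 / 14.1 * 1000
thickness = 67.0 mm

67.0


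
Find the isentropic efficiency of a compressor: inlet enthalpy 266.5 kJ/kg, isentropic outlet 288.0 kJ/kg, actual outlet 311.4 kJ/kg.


dh_ideal = 288.0 - 266.5 = 21.5 kJ/kg
dh_actual = 311.4 - 266.5 = 44.9 kJ/kg
eta_s = dh_ideal / dh_actual = 21.5 / 44.9
eta_s = 0.4788

0.4788


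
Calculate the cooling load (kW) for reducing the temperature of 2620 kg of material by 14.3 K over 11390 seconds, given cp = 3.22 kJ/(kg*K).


Q = m * cp * dT / t
Q = 2620 * 3.22 * 14.3 / 11390
Q = 10.592 kW

10.592


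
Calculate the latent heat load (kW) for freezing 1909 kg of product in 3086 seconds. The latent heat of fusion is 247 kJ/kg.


Q_lat = m * h_fg / t
Q_lat = 1909 * 247 / 3086
Q_lat = 152.79 kW

152.79


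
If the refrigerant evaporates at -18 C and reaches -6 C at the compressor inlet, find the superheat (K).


Superheat = T_suction - T_evap
Superheat = -6 - (-18)
Superheat = 12 K

12


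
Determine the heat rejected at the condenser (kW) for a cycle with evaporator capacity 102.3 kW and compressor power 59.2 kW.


Q_cond = Q_evap + W
Q_cond = 102.3 + 59.2
Q_cond = 161.5 kW

161.5


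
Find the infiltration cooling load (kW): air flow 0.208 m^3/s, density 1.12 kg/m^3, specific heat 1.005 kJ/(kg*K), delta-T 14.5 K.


Q = V_dot * rho * cp * dT
Q = 0.208 * 1.12 * 1.005 * 14.5
Q = 3.395 kW

3.395


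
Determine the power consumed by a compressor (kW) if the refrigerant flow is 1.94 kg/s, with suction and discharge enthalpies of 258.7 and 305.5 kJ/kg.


dh = 305.5 - 258.7 = 46.8 kJ/kg
W = m_dot * dh = 1.94 * 46.8 = 90.79 kW

90.79


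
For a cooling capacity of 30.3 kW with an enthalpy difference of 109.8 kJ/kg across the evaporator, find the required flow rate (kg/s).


m_dot = Q / dh
m_dot = 30.3 / 109.8
m_dot = 0.276 kg/s

0.276


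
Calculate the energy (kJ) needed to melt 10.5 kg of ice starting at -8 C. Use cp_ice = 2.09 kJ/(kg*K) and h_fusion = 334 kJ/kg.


Sensible heat = cp * dT = 2.09 * 8 = 16.72 kJ/kg
Total per kg = 16.72 + 334 = 350.72 kJ/kg
Q = m * total = 10.5 * 350.72
Q = 3682.6 kJ

3682.6


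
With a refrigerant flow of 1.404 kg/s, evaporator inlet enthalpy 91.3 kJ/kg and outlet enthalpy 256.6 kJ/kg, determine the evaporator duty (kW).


dh = 256.6 - 91.3 = 165.3 kJ/kg
Q_evap = m_dot * dh = 1.404 * 165.3
Q_evap = 232.08 kW

232.08


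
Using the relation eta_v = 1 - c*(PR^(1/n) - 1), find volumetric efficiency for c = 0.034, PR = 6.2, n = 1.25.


PR^(1/n) = 6.2^(1/1.25) = 4.30440722
eta_v = 1 - 0.034 * (4.30440722 - 1)
eta_v = 0.8877

0.8877


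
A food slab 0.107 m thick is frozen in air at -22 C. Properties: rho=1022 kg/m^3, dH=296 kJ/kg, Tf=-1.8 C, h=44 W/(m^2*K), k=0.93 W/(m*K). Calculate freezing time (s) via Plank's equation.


dT = -1.8 - (-22) = 20.2 K
term1 = a/(2h) = 0.107/(2*44) = 0.001215909091
term2 = a^2/(8k) = 0.107^2/(8*0.93) = 0.001538844086
t = rho*dH*1000/dT * (term1 + term2)
t = 1022*296*1000/20.2 * (0.001215909091 + 0.001538844086)
t = 41255 s

41255


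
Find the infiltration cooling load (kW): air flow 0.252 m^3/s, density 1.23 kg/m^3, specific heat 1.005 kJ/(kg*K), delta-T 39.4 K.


Q = V_dot * rho * cp * dT
Q = 0.252 * 1.23 * 1.005 * 39.4
Q = 12.273 kW

12.273


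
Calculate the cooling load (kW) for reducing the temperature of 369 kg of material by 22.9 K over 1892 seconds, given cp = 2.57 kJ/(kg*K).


Q = m * cp * dT / t
Q = 369 * 2.57 * 22.9 / 1892
Q = 11.478 kW

11.478


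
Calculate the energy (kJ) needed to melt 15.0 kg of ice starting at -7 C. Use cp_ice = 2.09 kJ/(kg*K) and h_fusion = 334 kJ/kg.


Sensible heat = cp * dT = 2.09 * 7 = 14.63 kJ/kg
Total per kg = 14.63 + 334 = 348.63 kJ/kg
Q = m * total = 15.0 * 348.63
Q = 5229.5 kJ

5229.5


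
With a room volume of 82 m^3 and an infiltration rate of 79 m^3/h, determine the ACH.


ACH = flow / volume
ACH = 79 / 82
ACH = 0.963

0.963


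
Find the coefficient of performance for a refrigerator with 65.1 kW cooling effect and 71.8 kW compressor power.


COP = Q_evap / W
COP = 65.1 / 71.8
COP = 0.907

0.907


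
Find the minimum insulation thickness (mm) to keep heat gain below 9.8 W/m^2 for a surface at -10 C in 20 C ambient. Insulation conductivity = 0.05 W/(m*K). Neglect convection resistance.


dT = 20 - (-10) = 30 K
thickness = k * dT / q_max * 1000
thickness = 0.05 * 30 / 9.8 * 1000
thickness = 153.1 mm

153.1


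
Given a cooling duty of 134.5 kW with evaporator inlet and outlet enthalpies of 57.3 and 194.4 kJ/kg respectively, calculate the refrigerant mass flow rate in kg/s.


dh = 194.4 - 57.3 = 137.1 kJ/kg
m_dot = Q / dh = 134.5 / 137.1 = 0.981 kg/s

0.981


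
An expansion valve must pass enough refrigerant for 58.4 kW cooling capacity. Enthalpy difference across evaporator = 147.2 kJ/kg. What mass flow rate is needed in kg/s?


m_dot = Q / dh
m_dot = 58.4 / 147.2
m_dot = 0.3967 kg/s

0.3967
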